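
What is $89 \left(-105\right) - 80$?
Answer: $-9425$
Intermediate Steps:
$89 \left(-105\right) - 80 = -9345 - 80 = -9425$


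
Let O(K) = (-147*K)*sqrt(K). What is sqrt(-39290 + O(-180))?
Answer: sqrt(-39290 + 158760*I*sqrt(5)) ≈ 398.67 + 445.23*I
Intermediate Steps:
O(K) = -147*K**(3/2)
sqrt(-39290 + O(-180)) = sqrt(-39290 - (-158760)*I*sqrt(5)) = sqrt(-39290 + 158760*I*sqrt(5))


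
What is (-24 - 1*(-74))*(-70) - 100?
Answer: -3600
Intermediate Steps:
(-24 - 1*(-74))*(-70) - 100 = (-24 + 74)*(-70) - 100 = 50*(-70) - 100 = -3500 - 100 = -3600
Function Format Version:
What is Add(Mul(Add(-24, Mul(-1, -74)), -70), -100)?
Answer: -3600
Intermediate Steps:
Add(Mul(Add(-24, Mul(-1, -74)), -70), -100) = Add(Mul(Add(-24, 74), -70), -100) = Add(Mul(50, -70), -100) = Add(-3500, -100) = -3600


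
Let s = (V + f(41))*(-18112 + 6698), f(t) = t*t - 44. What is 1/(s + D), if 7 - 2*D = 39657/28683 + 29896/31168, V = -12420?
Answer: 74499312/9169164065429455 ≈ 8.1250e-9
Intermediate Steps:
f(t) = -44 + t² (f(t) = t² - 44 = -44 + t²)
D = 173516911/74499312 (D = 7/2 - (39657/28683 + 29896/31168)/2 = 7/2 - (39657*(1/28683) + 29896*(1/31168))/2 = 7/2 - (13219/9561 + 3737/3896)/2 = 7/2 - ½*87230681/37249656 = 7/2 - 87230681/74499312 = 173516911/74499312 ≈ 2.3291)
s = 123077162 (s = (-12420 + (-44 + 41²))*(-18112 + 6698) = (-12420 + (-44 + 1681))*(-11414) = (-12420 + 1637)*(-11414) = -10783*(-11414) = 123077162)
1/(s + D) = 1/(123077162 + 173516911/74499312) = 1/(9169164065429455/74499312) = 74499312/9169164065429455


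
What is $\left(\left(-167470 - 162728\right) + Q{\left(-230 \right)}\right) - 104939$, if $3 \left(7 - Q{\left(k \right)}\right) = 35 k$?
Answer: $- \frac{1297340}{3} \approx -4.3245 \cdot 10^{5}$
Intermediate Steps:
$Q{\left(k \right)} = 7 - \frac{35 k}{3}$
$\left(\left(-167470 - 162728\right) + Q{\left(-230 \right)}\right) - 104939 = \left(\left(-167470 - 162728\right) + \left(7 - - \frac{8050}{3}\right)\right) - 104939 = \left(-330198 + \left(7 + \frac{8050}{3}\right)\right) - 104939 = \left(-330198 + \frac{8071}{3}\right) - 104939 = - \frac{982523}{3} - 104939 = - \frac{1297340}{3}$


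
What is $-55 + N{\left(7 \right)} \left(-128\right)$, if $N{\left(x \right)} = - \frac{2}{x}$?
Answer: $- \frac{129}{7} \approx -18.429$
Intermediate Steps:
$-55 + N{\left(7 \right)} \left(-128\right) = -55 + - \frac{2}{7} \left(-128\right) = -55 + \left(-2\right) \frac{1}{7} \left(-128\right) = -55 - - \frac{256}{7} = -55 + \frac{256}{7} = - \frac{129}{7}$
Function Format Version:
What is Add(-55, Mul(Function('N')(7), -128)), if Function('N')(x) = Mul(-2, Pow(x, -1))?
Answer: Rational(-129, 7) ≈ -18.429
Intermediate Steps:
Add(-55, Mul(Function('N')(7), -128)) = Add(-55, Mul(Mul(-2, Pow(7, -1)), -128)) = Add(-55, Mul(Mul(-2, Rational(1, 7)), -128)) = Add(-55, Mul(Rational(-2, 7), -128)) = Add(-55, Rational(256, 7)) = Rational(-129, 7)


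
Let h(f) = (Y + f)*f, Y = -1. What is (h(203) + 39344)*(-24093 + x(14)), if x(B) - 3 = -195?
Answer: -1951299750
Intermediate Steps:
h(f) = f*(-1 + f) (h(f) = (-1 + f)*f = f*(-1 + f))
x(B) = -192 (x(B) = 3 - 195 = -192)
(h(203) + 39344)*(-24093 + x(14)) = (203*(-1 + 203) + 39344)*(-24093 - 192) = (203*202 + 39344)*(-24285) = (41006 + 39344)*(-24285) = 80350*(-24285) = -1951299750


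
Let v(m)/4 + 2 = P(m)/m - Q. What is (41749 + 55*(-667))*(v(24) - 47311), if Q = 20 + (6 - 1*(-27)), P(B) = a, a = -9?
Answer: -240704580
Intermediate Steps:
P(B) = -9
Q = 53 (Q = 20 + (6 + 27) = 20 + 33 = 53)
v(m) = -220 - 36/m (v(m) = -8 + 4*(-9/m - 1*53) = -8 + 4*(-9/m - 53) = -8 + 4*(-53 - 9/m) = -8 + (-212 - 36/m) = -220 - 36/m)
(41749 + 55*(-667))*(v(24) - 47311) = (41749 + 55*(-667))*((-220 - 36/24) - 47311) = (41749 - 36685)*((-220 - 36*1/24) - 47311) = 5064*((-220 - 3/2) - 47311) = 5064*(-443/2 - 47311) = 5064*(-95065/2) = -240704580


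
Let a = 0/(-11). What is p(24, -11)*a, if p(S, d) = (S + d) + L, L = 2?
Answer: 0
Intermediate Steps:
a = 0 (a = 0*(-1/11) = 0)
p(S, d) = 2 + S + d (p(S, d) = (S + d) + 2 = 2 + S + d)
p(24, -11)*a = (2 + 24 - 11)*0 = 15*0 = 0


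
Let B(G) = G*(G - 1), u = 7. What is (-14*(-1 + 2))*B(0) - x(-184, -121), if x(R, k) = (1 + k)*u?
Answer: 840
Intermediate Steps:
B(G) = G*(-1 + G)
x(R, k) = 7 + 7*k (x(R, k) = (1 + k)*7 = 7 + 7*k)
(-14*(-1 + 2))*B(0) - x(-184, -121) = (-14*(-1 + 2))*(0*(-1 + 0)) - (7 + 7*(-121)) = (-14*1)*(0*(-1)) - (7 - 847) = -14*0 - 1*(-840) = 0 + 840 = 840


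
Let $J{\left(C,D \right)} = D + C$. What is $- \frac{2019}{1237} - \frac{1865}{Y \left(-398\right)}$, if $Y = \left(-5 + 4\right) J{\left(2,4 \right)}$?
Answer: $- \frac{7128377}{2953956} \approx -2.4132$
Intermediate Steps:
$J{\left(C,D \right)} = C + D$
$Y = -6$ ($Y = \left(-5 + 4\right) \left(2 + 4\right) = \left(-1\right) 6 = -6$)
$- \frac{2019}{1237} - \frac{1865}{Y \left(-398\right)} = - \frac{2019}{1237} - \frac{1865}{\left(-6\right) \left(-398\right)} = \left(-2019\right) \frac{1}{1237} - \frac{1865}{2388} = - \frac{2019}{1237} - \frac{1865}{2388} = - \frac{7128377}{2953956}$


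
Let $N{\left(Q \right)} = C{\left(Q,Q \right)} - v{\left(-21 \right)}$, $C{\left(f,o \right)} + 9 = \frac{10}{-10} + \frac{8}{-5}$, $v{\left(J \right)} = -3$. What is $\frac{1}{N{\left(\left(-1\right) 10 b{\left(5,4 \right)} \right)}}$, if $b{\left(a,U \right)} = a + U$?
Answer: $- \frac{5}{43} \approx -0.11628$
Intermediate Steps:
$b{\left(a,U \right)} = U + a$
$C{\left(f,o \right)} = - \frac{58}{5}$ ($C{\left(f,o \right)} = -9 + \left(\frac{10}{-10} + \frac{8}{-5}\right) = -9 + \left(10 \left(- \frac{1}{10}\right) + 8 \left(- \frac{1}{5}\right)\right) = -9 - \frac{13}{5} = - \frac{58}{5}$)
$N{\left(Q \right)} = - \frac{43}{5}$ ($N{\left(Q \right)} = - \frac{58}{5} - -3 = - \frac{58}{5} + 3 = - \frac{43}{5}$)
$\frac{1}{N{\left(\left(-1\right) 10 b{\left(5,4 \right)} \right)}} = \frac{1}{- \frac{43}{5}} = - \frac{5}{43}$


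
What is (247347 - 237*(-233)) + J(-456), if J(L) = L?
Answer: 302112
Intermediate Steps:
(247347 - 237*(-233)) + J(-456) = (247347 - 237*(-233)) - 456 = (247347 + 55221) - 456 = 302568 - 456 = 302112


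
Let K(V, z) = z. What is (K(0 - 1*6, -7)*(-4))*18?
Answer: 504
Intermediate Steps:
(K(0 - 1*6, -7)*(-4))*18 = -7*(-4)*18 = 28*18 = 504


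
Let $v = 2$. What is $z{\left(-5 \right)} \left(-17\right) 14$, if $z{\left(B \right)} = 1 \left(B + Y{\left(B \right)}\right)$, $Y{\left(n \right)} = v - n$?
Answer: $-476$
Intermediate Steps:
$Y{\left(n \right)} = 2 - n$
$z{\left(B \right)} = 2$ ($z{\left(B \right)} = 1 \left(B - \left(-2 + B\right)\right) = 1 \cdot 2 = 2$)
$z{\left(-5 \right)} \left(-17\right) 14 = 2 \left(-17\right) 14 = \left(-34\right) 14 = -476$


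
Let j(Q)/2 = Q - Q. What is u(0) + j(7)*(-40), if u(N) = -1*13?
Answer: -13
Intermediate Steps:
j(Q) = 0 (j(Q) = 2*(Q - Q) = 2*0 = 0)
u(N) = -13
u(0) + j(7)*(-40) = -13 + 0*(-40) = -13 + 0 = -13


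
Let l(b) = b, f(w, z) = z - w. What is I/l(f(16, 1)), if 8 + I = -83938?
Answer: 27982/5 ≈ 5596.4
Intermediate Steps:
I = -83946 (I = -8 - 83938 = -83946)
I/l(f(16, 1)) = -83946/(1 - 1*16) = -83946/(1 - 16) = -83946/(-15) = -83946*(-1/15) = 27982/5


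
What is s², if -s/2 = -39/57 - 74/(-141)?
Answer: 729316/7177041 ≈ 0.10162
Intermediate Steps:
s = 854/2679 (s = -2*(-39/57 - 74/(-141)) = -2*(-39*1/57 - 74*(-1/141)) = -2*(-13/19 + 74/141) = -2*(-427/2679) = 854/2679 ≈ 0.31878)
s² = (854/2679)² = 729316/7177041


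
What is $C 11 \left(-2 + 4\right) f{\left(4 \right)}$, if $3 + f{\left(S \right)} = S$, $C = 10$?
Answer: $220$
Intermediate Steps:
$f{\left(S \right)} = -3 + S$
$C 11 \left(-2 + 4\right) f{\left(4 \right)} = 10 \cdot 11 \left(-2 + 4\right) \left(-3 + 4\right) = 110 \cdot 2 \cdot 1 = 110 \cdot 2 = 220$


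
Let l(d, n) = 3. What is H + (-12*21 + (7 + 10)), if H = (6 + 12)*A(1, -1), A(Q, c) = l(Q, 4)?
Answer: -181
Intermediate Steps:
A(Q, c) = 3
H = 54 (H = (6 + 12)*3 = 18*3 = 54)
H + (-12*21 + (7 + 10)) = 54 + (-12*21 + (7 + 10)) = 54 + (-252 + 17) = 54 - 235 = -181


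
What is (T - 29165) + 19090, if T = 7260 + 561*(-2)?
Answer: -3937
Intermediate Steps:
T = 6138 (T = 7260 - 1122 = 6138)
(T - 29165) + 19090 = (6138 - 29165) + 19090 = -23027 + 19090 = -3937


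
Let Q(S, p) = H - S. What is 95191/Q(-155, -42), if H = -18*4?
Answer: 95191/83 ≈ 1146.9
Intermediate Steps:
H = -72
Q(S, p) = -72 - S
95191/Q(-155, -42) = 95191/(-72 - 1*(-155)) = 95191/(-72 + 155) = 95191/83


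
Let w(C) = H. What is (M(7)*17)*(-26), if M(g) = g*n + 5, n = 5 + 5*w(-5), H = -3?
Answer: 28730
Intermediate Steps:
w(C) = -3
n = -10 (n = 5 + 5*(-3) = 5 - 15 = -10)
M(g) = 5 - 10*g (M(g) = g*(-10) + 5 = -10*g + 5 = 5 - 10*g)
(M(7)*17)*(-26) = ((5 - 10*7)*17)*(-26) = ((5 - 70)*17)*(-26) = -65*17*(-26) = -1105*(-26) = 28730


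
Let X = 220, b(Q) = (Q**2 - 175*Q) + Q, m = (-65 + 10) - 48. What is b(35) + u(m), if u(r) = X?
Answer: -4645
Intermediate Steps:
m = -103 (m = -55 - 48 = -103)
b(Q) = Q**2 - 174*Q
u(r) = 220
b(35) + u(m) = 35*(-174 + 35) + 220 = 35*(-139) + 220 = -4865 + 220 = -4645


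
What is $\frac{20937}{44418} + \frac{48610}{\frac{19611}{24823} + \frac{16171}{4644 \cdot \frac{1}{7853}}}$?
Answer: $\frac{867507011336087}{385737324334238} \approx 2.249$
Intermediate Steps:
$\frac{20937}{44418} + \frac{48610}{\frac{19611}{24823} + \frac{16171}{4644 \cdot \frac{1}{7853}}} = 20937 \cdot \frac{1}{44418} + \frac{48610}{19611 \cdot \frac{1}{24823} + \frac{16171}{4644 \cdot \frac{1}{7853}}} = \frac{6979}{14806} + \frac{48610}{\frac{19611}{24823} + \frac{16171}{\frac{4644}{7853}}} = \frac{6979}{14806} + \frac{48610}{\frac{19611}{24823} + 16171 \cdot \frac{7853}{4644}} = \frac{6979}{14806} + \frac{48610}{\frac{19611}{24823} + \frac{126990863}{4644}} = \frac{6979}{14806} + \frac{48610}{\frac{3152385265733}{115278012}} = \frac{6979}{14806} + 48610 \cdot \frac{115278012}{3152385265733} = \frac{6979}{14806} + \frac{5603664163320}{3152385265733} = \frac{867507011336087}{385737324334238}$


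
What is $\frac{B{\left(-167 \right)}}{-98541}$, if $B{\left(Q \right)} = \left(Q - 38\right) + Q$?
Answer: $\frac{124}{32847} \approx 0.0037751$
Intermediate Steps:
$B{\left(Q \right)} = -38 + 2 Q$ ($B{\left(Q \right)} = \left(-38 + Q\right) + Q = -38 + 2 Q$)
$\frac{B{\left(-167 \right)}}{-98541} = \frac{-38 + 2 \left(-167\right)}{-98541} = \left(-38 - 334\right) \left(- \frac{1}{98541}\right) = \left(-372\right) \left(- \frac{1}{98541}\right) = \frac{124}{32847}$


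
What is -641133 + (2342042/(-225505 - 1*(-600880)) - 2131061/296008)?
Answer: -71238960769253539/111114003000 ≈ -6.4113e+5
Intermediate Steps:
-641133 + (2342042/(-225505 - 1*(-600880)) - 2131061/296008) = -641133 + (2342042/(-225505 + 600880) - 2131061*1/296008) = -641133 + (2342042/375375 - 2131061/296008) = -641133 - 106683854539/111114003000 = -71238960769253539/111114003000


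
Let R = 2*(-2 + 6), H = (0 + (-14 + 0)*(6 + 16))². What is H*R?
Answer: 758912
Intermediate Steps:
H = 94864 (H = (0 - 14*22)² = (0 - 308)² = (-308)² = 94864)
R = 8 (R = 2*4 = 8)
H*R = 94864*8 = 758912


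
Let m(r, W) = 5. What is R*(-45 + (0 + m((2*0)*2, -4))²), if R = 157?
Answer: -3140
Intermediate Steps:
R*(-45 + (0 + m((2*0)*2, -4))²) = 157*(-45 + (0 + 5)²) = 157*(-45 + 5²) = 157*(-45 + 25) = 157*(-20) = -3140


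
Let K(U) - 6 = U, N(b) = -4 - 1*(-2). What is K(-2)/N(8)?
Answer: -2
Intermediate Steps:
N(b) = -2 (N(b) = -4 + 2 = -2)
K(U) = 6 + U
K(-2)/N(8) = (6 - 2)/(-2) = -½*4 = -2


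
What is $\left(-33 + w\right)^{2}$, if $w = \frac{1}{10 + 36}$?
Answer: $\frac{2301289}{2116} \approx 1087.6$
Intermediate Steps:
$w = \frac{1}{46} \approx 0.021739$
$\left(-33 + w\right)^{2} = \left(-33 + \frac{1}{46}\right)^{2} = \left(- \frac{1517}{46}\right)^{2} = \frac{2301289}{2116}$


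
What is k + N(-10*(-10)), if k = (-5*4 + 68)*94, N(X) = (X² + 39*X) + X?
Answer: 18512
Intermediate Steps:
N(X) = X² + 40*X
k = 4512 (k = (-20 + 68)*94 = 48*94 = 4512)
k + N(-10*(-10)) = 4512 + (-10*(-10))*(40 - 10*(-10)) = 4512 + 100*(40 + 100) = 4512 + 100*140 = 4512 + 14000 = 18512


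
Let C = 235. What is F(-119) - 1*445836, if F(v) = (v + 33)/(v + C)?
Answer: -25858531/58 ≈ -4.4584e+5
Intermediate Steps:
F(v) = (33 + v)/(235 + v) (F(v) = (v + 33)/(v + 235) = (33 + v)/(235 + v))
F(-119) - 1*445836 = (33 - 119)/(235 - 119) - 1*445836 = -86/116 - 445836 = (1/116)*(-86) - 445836 = -43/58 - 445836 = -25858531/58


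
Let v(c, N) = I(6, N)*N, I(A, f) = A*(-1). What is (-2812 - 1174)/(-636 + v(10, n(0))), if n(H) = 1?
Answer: 1993/321 ≈ 6.2087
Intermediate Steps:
I(A, f) = -A
v(c, N) = -6*N (v(c, N) = (-1*6)*N = -6*N)
(-2812 - 1174)/(-636 + v(10, n(0))) = (-2812 - 1174)/(-636 - 6*1) = -3986/(-636 - 6) = -3986/(-642) = -3986*(-1/642) = 1993/321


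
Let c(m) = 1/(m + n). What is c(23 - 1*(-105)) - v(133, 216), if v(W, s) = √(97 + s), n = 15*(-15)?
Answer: -1/97 - √313 ≈ -17.702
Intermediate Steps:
n = -225
c(m) = 1/(-225 + m) (c(m) = 1/(m - 225) = 1/(-225 + m))
c(23 - 1*(-105)) - v(133, 216) = 1/(-225 + (23 - 1*(-105))) - √(97 + 216) = 1/(-225 + (23 + 105)) - √313 = 1/(-225 + 128) - √313 = 1/(-97) - √313 = -1/97 - √313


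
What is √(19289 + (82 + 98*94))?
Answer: √28583 ≈ 169.06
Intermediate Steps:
√(19289 + (82 + 98*94)) = √(19289 + (82 + 9212)) = √(19289 + 9294) = √28583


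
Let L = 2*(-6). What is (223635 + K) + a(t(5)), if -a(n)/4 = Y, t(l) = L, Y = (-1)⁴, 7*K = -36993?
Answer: 1528424/7 ≈ 2.1835e+5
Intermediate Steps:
K = -36993/7 (K = (⅐)*(-36993) = -36993/7 ≈ -5284.7)
Y = 1
L = -12
t(l) = -12
a(n) = -4 (a(n) = -4*1 = -4)
(223635 + K) + a(t(5)) = (223635 - 36993/7) - 4 = 1528452/7 - 4 = 1528424/7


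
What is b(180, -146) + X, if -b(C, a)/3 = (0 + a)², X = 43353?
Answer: -20595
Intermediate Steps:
b(C, a) = -3*a² (b(C, a) = -3*(0 + a)² = -3*a²)
b(180, -146) + X = -3*(-146)² + 43353 = -3*21316 + 43353 = -63948 + 43353 = -20595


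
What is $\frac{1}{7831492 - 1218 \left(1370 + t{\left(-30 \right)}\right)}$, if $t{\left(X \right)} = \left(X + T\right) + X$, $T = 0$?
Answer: $\frac{1}{6235912} \approx 1.6036 \cdot 10^{-7}$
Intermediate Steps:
$t{\left(X \right)} = 2 X$ ($t{\left(X \right)} = \left(X + 0\right) + X = X + X = 2 X$)
$\frac{1}{7831492 - 1218 \left(1370 + t{\left(-30 \right)}\right)} = \frac{1}{7831492 - 1218 \left(1370 + 2 \left(-30\right)\right)} = \frac{1}{7831492 - 1218 \left(1370 - 60\right)} = \frac{1}{7831492 - 1595580} = \frac{1}{6235912}$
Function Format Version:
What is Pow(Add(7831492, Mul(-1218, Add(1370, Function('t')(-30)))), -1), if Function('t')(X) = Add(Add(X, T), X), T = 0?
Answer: Rational(1, 6235912) ≈ 1.6036e-7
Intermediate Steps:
Function('t')(X) = Mul(2, X) (Function('t')(X) = Add(Add(X, 0), X) = Add(X, X) = Mul(2, X))
Pow(Add(7831492, Mul(-1218, Add(1370, Function('t')(-30)))), -1) = Pow(Add(7831492, Mul(-1218, Add(1370, Mul(2, -30)))), -1) = Pow(Add(7831492, Mul(-1218, Add(1370, -60))), -1) = Pow(Add(7831492, Mul(-1218, 1310)), -1) = Pow(Add(7831492, -1595580), -1) = Pow(6235912, -1) = Rational(1, 6235912)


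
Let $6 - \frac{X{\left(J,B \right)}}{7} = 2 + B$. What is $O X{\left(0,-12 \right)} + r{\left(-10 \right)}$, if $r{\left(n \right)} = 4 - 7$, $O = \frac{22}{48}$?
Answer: $\frac{145}{3} \approx 48.333$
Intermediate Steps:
$O = \frac{11}{24}$ ($O = 22 \cdot \frac{1}{48} = \frac{11}{24} \approx 0.45833$)
$X{\left(J,B \right)} = 28 - 7 B$ ($X{\left(J,B \right)} = 42 - 7 \left(2 + B\right) = 42 - \left(14 + 7 B\right) = 28 - 7 B$)
$r{\left(n \right)} = -3$ ($r{\left(n \right)} = 4 - 7 = -3$)
$O X{\left(0,-12 \right)} + r{\left(-10 \right)} = \frac{11 \left(28 - -84\right)}{24} - 3 = \frac{11 \left(28 + 84\right)}{24} - 3 = \frac{11}{24} \cdot 112 - 3 = \frac{154}{3} - 3 = \frac{145}{3}$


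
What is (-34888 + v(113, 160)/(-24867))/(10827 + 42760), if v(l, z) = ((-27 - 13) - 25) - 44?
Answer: -867559787/1332547929 ≈ -0.65105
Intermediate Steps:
v(l, z) = -109 (v(l, z) = (-40 - 25) - 44 = -65 - 44 = -109)
(-34888 + v(113, 160)/(-24867))/(10827 + 42760) = (-34888 - 109/(-24867))/(10827 + 42760) = (-34888 - 109*(-1/24867))/53587 = (-34888 + 109/24867)*(1/53587) = -867559787/24867*1/53587 = -867559787/1332547929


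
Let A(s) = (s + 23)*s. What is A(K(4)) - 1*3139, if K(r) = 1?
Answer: -3115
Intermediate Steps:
A(s) = s*(23 + s) (A(s) = (23 + s)*s = s*(23 + s))
A(K(4)) - 1*3139 = 1*(23 + 1) - 1*3139 = 1*24 - 3139 = 24 - 3139 = -3115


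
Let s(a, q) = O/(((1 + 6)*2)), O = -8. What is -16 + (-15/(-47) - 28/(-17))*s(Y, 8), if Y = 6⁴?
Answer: -95772/5593 ≈ -17.124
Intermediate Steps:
Y = 1296
s(a, q) = -4/7 (s(a, q) = -8*1/(2*(1 + 6)) = -8/(7*2) = -8/14 = -8*1/14 = -4/7)
-16 + (-15/(-47) - 28/(-17))*s(Y, 8) = -16 + (-15/(-47) - 28/(-17))*(-4/7) = -16 + (-15*(-1/47) - 28*(-1/17))*(-4/7) = -16 + (15/47 + 28/17)*(-4/7) = -16 + (1571/799)*(-4/7) = -16 - 6284/5593 = -95772/5593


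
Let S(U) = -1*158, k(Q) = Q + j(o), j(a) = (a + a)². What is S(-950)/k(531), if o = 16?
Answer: -158/1555 ≈ -0.10161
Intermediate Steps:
j(a) = 4*a² (j(a) = (2*a)² = 4*a²)
k(Q) = 1024 + Q (k(Q) = Q + 4*16² = Q + 4*256 = Q + 1024 = 1024 + Q)
S(U) = -158
S(-950)/k(531) = -158/(1024 + 531) = -158/1555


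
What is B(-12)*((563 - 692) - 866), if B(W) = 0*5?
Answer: 0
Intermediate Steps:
B(W) = 0
B(-12)*((563 - 692) - 866) = 0*((563 - 692) - 866) = 0*(-129 - 866) = 0*(-995) = 0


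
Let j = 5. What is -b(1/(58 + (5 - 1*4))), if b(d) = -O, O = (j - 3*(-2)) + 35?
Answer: 46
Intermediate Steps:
O = 46 (O = (5 - 3*(-2)) + 35 = (5 + 6) + 35 = 11 + 35 = 46)
b(d) = -46 (b(d) = -1*46 = -46)
-b(1/(58 + (5 - 1*4))) = -1*(-46) = 46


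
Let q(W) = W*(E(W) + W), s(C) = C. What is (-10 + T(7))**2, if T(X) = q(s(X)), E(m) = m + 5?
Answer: 15129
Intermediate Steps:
E(m) = 5 + m
q(W) = W*(5 + 2*W) (q(W) = W*((5 + W) + W) = W*(5 + 2*W))
T(X) = X*(5 + 2*X)
(-10 + T(7))**2 = (-10 + 7*(5 + 2*7))**2 = (-10 + 7*(5 + 14))**2 = (-10 + 7*19)**2 = (-10 + 133)**2 = 123**2 = 15129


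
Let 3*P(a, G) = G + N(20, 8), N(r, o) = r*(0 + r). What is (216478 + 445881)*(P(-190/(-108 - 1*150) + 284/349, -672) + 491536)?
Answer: 976539718624/3 ≈ 3.2551e+11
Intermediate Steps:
N(r, o) = r**2 (N(r, o) = r*r = r**2)
P(a, G) = 400/3 + G/3 (P(a, G) = (G + 20**2)/3 = (G + 400)/3 = (400 + G)/3 = 400/3 + G/3)
(216478 + 445881)*(P(-190/(-108 - 1*150) + 284/349, -672) + 491536) = (216478 + 445881)*((400/3 + (1/3)*(-672)) + 491536) = 662359*((400/3 - 224) + 491536) = 662359*(-272/3 + 491536) = 662359*(1474336/3) = 976539718624/3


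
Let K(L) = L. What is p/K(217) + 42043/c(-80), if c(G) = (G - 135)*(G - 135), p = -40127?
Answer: -1845747244/10030825 ≈ -184.01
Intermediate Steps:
c(G) = (-135 + G)**2 (c(G) = (-135 + G)*(-135 + G) = (-135 + G)**2)
p/K(217) + 42043/c(-80) = -40127/217 + 42043/((-135 - 80)**2) = -40127*1/217 + 42043/((-215)**2) = -40127/217 + 42043/46225 = -1845747244/10030825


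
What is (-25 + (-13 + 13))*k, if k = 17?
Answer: -425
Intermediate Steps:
(-25 + (-13 + 13))*k = (-25 + (-13 + 13))*17 = (-25 + 0)*17 = -25*17 = -425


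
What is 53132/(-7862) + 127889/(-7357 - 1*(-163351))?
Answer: -3641404945/613212414 ≈ -5.9382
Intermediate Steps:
53132/(-7862) + 127889/(-7357 - 1*(-163351)) = 53132*(-1/7862) + 127889/(-7357 + 163351) = -26566/3931 + 127889/155994 = -3641404945/613212414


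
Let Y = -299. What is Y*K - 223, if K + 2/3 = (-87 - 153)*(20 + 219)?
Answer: 51451849/3 ≈ 1.7151e+7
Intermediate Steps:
K = -172082/3 (K = -⅔ + (-87 - 153)*(20 + 219) = -⅔ - 240*239 = -⅔ - 57360 = -172082/3 ≈ -57361.)
Y*K - 223 = -299*(-172082/3) - 223 = 51452518/3 - 223 = 51451849/3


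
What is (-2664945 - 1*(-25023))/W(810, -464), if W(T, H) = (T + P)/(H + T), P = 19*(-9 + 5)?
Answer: -456706506/367 ≈ -1.2444e+6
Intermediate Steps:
P = -76 (P = 19*(-4) = -76)
W(T, H) = (-76 + T)/(H + T) (W(T, H) = (T - 76)/(H + T) = (-76 + T)/(H + T))
(-2664945 - 1*(-25023))/W(810, -464) = (-2664945 - 1*(-25023))/(((-76 + 810)/(-464 + 810))) = (-2664945 + 25023)/((734/346)) = -2639922/((1/346)*734) = -2639922/367/173 = -2639922*173/367 = -456706506/367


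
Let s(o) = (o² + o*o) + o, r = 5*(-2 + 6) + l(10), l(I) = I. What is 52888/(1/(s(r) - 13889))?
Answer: -637776392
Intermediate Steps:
r = 30 (r = 5*(-2 + 6) + 10 = 5*4 + 10 = 20 + 10 = 30)
s(o) = o + 2*o² (s(o) = (o² + o²) + o = 2*o² + o = o + 2*o²)
52888/(1/(s(r) - 13889)) = 52888/(1/(30*(1 + 2*30) - 13889)) = 52888/(1/(30*(1 + 60) - 13889)) = 52888/(1/(30*61 - 13889)) = 52888/(1/(1830 - 13889)) = 52888/(1/(-12059)) = 52888/(-1/12059) = 52888*(-12059) = -637776392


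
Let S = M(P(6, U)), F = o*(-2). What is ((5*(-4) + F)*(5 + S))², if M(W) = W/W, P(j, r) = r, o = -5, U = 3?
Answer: 3600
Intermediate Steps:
F = 10 (F = -5*(-2) = 10)
M(W) = 1
S = 1
((5*(-4) + F)*(5 + S))² = ((5*(-4) + 10)*(5 + 1))² = ((-20 + 10)*6)² = (-10*6)² = (-60)² = 3600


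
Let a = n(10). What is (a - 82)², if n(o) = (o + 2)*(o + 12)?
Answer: 33124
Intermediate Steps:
n(o) = (2 + o)*(12 + o)
a = 264 (a = 24 + 10² + 14*10 = 24 + 100 + 140 = 264)
(a - 82)² = (264 - 82)² = 182² = 33124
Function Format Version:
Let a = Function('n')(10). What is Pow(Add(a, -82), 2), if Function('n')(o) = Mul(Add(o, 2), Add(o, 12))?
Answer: 33124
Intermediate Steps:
Function('n')(o) = Mul(Add(2, o), Add(12, o))
a = 264 (a = Add(24, Pow(10, 2), Mul(14, 10)) = Add(24, 100, 140) = 264)
Pow(Add(a, -82), 2) = Pow(Add(264, -82), 2) = Pow(182, 2) = 33124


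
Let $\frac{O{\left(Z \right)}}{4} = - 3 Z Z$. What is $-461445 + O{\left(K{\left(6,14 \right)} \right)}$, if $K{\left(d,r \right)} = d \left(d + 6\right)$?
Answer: $-523653$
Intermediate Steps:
$K{\left(d,r \right)} = d \left(6 + d\right)$
$O{\left(Z \right)} = - 12 Z^{2}$ ($O{\left(Z \right)} = 4 \left(- 3 Z Z\right) = 4 \left(- 3 Z^{2}\right) = - 12 Z^{2}$)
$-461445 + O{\left(K{\left(6,14 \right)} \right)} = -461445 - 12 \left(6 \left(6 + 6\right)\right)^{2} = -461445 - 12 \left(6 \cdot 12\right)^{2} = -461445 - 12 \cdot 72^{2} = -461445 - 62208 = -523653$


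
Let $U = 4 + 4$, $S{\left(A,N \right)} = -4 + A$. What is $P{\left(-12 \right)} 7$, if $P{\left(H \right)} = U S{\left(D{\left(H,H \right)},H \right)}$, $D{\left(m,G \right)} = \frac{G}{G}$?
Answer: $-168$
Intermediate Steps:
$D{\left(m,G \right)} = 1$
$U = 8$
$P{\left(H \right)} = -24$ ($P{\left(H \right)} = 8 \left(-4 + 1\right) = 8 \left(-3\right) = -24$)
$P{\left(-12 \right)} 7 = \left(-24\right) 7 = -168$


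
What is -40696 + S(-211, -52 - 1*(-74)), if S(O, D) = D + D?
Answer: -40652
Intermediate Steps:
S(O, D) = 2*D
-40696 + S(-211, -52 - 1*(-74)) = -40696 + 2*(-52 - 1*(-74)) = -40696 + 2*(-52 + 74) = -40696 + 2*22 = -40696 + 44 = -40652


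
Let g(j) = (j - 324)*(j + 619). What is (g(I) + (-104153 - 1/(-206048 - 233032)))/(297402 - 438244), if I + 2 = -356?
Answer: 123888617399/61840905360 ≈ 2.0033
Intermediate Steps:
I = -358 (I = -2 - 356 = -358)
g(j) = (-324 + j)*(619 + j)
(g(I) + (-104153 - 1/(-206048 - 233032)))/(297402 - 438244) = ((-200556 + (-358)**2 + 295*(-358)) + (-104153 - 1/(-206048 - 233032)))/(297402 - 438244) = ((-200556 + 128164 - 105610) + (-104153 - 1/(-439080)))/(-140842) = (-178002 + (-104153 - 1*(-1/439080)))*(-1/140842) = (-178002 + (-104153 + 1/439080))*(-1/140842) = (-178002 - 45731499239/439080)*(-1/140842) = -123888617399/439080*(-1/140842) = 123888617399/61840905360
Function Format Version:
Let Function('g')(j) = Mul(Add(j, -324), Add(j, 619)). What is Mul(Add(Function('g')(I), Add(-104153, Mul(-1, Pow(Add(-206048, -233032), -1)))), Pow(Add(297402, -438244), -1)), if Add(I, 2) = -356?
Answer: Rational(123888617399, 61840905360) ≈ 2.0033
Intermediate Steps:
I = -358 (I = Add(-2, -356) = -358)
Function('g')(j) = Mul(Add(-324, j), Add(619, j))
Mul(Add(Function('g')(I), Add(-104153, Mul(-1, Pow(Add(-206048, -233032), -1)))), Pow(Add(297402, -438244), -1)) = Mul(Add(Add(-200556, Pow(-358, 2), Mul(295, -358)), Add(-104153, Mul(-1, Pow(Add(-206048, -233032), -1)))), Pow(Add(297402, -438244), -1)) = Mul(Add(Add(-200556, 128164, -105610), Add(-104153, Mul(-1, Pow(-439080, -1)))), Pow(-140842, -1)) = Mul(Add(-178002, Add(-104153, Mul(-1, Rational(-1, 439080)))), Rational(-1, 140842)) = Mul(Add(-178002, Add(-104153, Rational(1, 439080))), Rational(-1, 140842)) = Mul(Add(-178002, Rational(-45731499239, 439080)), Rational(-1, 140842)) = Mul(Rational(-123888617399, 439080), Rational(-1, 140842)) = Rational(123888617399, 61840905360)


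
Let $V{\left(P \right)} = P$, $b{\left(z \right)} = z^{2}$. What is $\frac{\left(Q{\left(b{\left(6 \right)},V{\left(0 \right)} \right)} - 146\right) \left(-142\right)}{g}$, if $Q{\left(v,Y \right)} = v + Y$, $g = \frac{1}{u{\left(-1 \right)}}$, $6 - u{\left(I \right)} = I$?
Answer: $109340$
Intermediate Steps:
$u{\left(I \right)} = 6 - I$
$g = \frac{1}{7}$ ($g = \frac{1}{6 - -1} = \frac{1}{6 + 1} = \frac{1}{7} \approx 0.14286$)
$Q{\left(v,Y \right)} = Y + v$
$\frac{\left(Q{\left(b{\left(6 \right)},V{\left(0 \right)} \right)} - 146\right) \left(-142\right)}{g} = \left(\left(0 + 6^{2}\right) - 146\right) \left(-142\right) \frac{1}{\frac{1}{7}} = \left(\left(0 + 36\right) - 146\right) \left(-142\right) 7 = \left(36 - 146\right) \left(-142\right) 7 = \left(-110\right) \left(-142\right) 7 = 15620 \cdot 7 = 109340$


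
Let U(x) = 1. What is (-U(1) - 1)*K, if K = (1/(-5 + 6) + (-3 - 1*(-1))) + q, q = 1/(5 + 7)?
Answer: 11/6 ≈ 1.8333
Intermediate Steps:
q = 1/12 ≈ 0.083333
K = -11/12 (K = (1/(-5 + 6) + (-3 - 1*(-1))) + 1/12 = (1/1 + (-3 + 1)) + 1/12 = (1 - 2) + 1/12 = -1 + 1/12 = -11/12 ≈ -0.91667)
(-U(1) - 1)*K = (-1*1 - 1)*(-11/12) = (-1 - 1)*(-11/12) = -2*(-11/12) = 11/6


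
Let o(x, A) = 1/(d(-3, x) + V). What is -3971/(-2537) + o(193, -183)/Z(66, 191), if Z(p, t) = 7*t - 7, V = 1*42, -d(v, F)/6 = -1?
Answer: 253511177/161962080 ≈ 1.5653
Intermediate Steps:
d(v, F) = 6 (d(v, F) = -6*(-1) = 6)
V = 42
Z(p, t) = -7 + 7*t
o(x, A) = 1/48 (o(x, A) = 1/(6 + 42) = 1/48)
-3971/(-2537) + o(193, -183)/Z(66, 191) = -3971/(-2537) + 1/(48*(-7 + 7*191)) = -3971*(-1/2537) + 1/(48*(-7 + 1337)) = 3971/2537 + (1/48)/1330 = 3971/2537 + (1/48)*(1/1330) = 3971/2537 + 1/63840 = 253511177/161962080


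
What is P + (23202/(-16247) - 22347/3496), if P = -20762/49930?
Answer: -11678736752537/1417999817080 ≈ -8.2361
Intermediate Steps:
P = -10381/24965 (P = -20762*1/49930 = -10381/24965 ≈ -0.41582)
P + (23202/(-16247) - 22347/3496) = -10381/24965 + (23202/(-16247) - 22347/3496) = -10381/24965 + (23202*(-1/16247) - 22347*1/3496) = -10381/24965 + (-23202/16247 - 22347/3496) = -10381/24965 - 444185901/56799512 = -11678736752537/1417999817080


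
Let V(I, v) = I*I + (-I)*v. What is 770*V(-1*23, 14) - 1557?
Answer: 653713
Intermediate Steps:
V(I, v) = I² - I*v
770*V(-1*23, 14) - 1557 = 770*((-1*23)*(-1*23 - 1*14)) - 1557 = 770*(-23*(-23 - 14)) - 1557 = 770*(-23*(-37)) - 1557 = 770*851 - 1557 = 655270 - 1557 = 653713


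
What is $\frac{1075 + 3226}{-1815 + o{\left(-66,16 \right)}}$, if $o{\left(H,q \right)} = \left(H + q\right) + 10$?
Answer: $- \frac{4301}{1855} \approx -2.3186$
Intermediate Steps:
$o{\left(H,q \right)} = 10 + H + q$
$\frac{1075 + 3226}{-1815 + o{\left(-66,16 \right)}} = \frac{1075 + 3226}{-1815 + \left(10 - 66 + 16\right)} = \frac{4301}{-1815 - 40} = \frac{4301}{-1855} = 4301 \left(- \frac{1}{1855}\right) = - \frac{4301}{1855}$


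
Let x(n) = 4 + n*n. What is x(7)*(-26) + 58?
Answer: -1320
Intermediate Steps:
x(n) = 4 + n**2
x(7)*(-26) + 58 = (4 + 7**2)*(-26) + 58 = (4 + 49)*(-26) + 58 = 53*(-26) + 58 = -1378 + 58 = -1320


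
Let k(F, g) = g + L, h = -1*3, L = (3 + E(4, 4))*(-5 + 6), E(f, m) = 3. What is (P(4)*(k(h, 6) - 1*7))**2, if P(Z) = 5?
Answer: 625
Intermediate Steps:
L = 6 (L = (3 + 3)*(-5 + 6) = 6*1 = 6)
h = -3
k(F, g) = 6 + g (k(F, g) = g + 6 = 6 + g)
(P(4)*(k(h, 6) - 1*7))**2 = (5*((6 + 6) - 1*7))**2 = (5*(12 - 7))**2 = (5*5)**2 = 25**2 = 625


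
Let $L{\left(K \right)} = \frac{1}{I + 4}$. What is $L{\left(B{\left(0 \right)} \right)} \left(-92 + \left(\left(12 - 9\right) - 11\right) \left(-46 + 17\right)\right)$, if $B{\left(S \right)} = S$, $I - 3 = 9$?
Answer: $\frac{35}{4} \approx 8.75$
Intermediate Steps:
$I = 12$ ($I = 3 + 9 = 12$)
$L{\left(K \right)} = \frac{1}{16}$ ($L{\left(K \right)} = \frac{1}{12 + 4} = \frac{1}{16}$)
$L{\left(B{\left(0 \right)} \right)} \left(-92 + \left(\left(12 - 9\right) - 11\right) \left(-46 + 17\right)\right) = \frac{-92 + \left(\left(12 - 9\right) - 11\right) \left(-46 + 17\right)}{16} = \frac{-92 + \left(\left(12 - 9\right) - 11\right) \left(-29\right)}{16} = \frac{-92 + \left(3 - 11\right) \left(-29\right)}{16} = \frac{-92 - -232}{16} = \frac{-92 + 232}{16} = \frac{1}{16} \cdot 140 = \frac{35}{4}$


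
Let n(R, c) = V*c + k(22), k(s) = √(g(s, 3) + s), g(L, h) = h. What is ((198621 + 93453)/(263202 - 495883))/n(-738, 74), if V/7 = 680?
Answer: -97358/27320239615 ≈ -3.5636e-6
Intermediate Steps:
V = 4760 (V = 7*680 = 4760)
k(s) = √(3 + s)
n(R, c) = 5 + 4760*c (n(R, c) = 4760*c + √(3 + 22) = 4760*c + √25 = 4760*c + 5 = 5 + 4760*c)
((198621 + 93453)/(263202 - 495883))/n(-738, 74) = ((198621 + 93453)/(263202 - 495883))/(5 + 4760*74) = (292074/(-232681))/(5 + 352240) = (292074*(-1/232681))/352245 = -292074/232681*1/352245 = -97358/27320239615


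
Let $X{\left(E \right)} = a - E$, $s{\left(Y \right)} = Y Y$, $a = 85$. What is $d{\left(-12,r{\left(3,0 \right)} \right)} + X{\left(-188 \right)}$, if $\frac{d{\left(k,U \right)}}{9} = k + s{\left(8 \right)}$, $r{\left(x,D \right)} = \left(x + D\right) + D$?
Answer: $741$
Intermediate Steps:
$r{\left(x,D \right)} = x + 2 D$ ($r{\left(x,D \right)} = \left(D + x\right) + D = x + 2 D$)
$s{\left(Y \right)} = Y^{2}$
$d{\left(k,U \right)} = 576 + 9 k$ ($d{\left(k,U \right)} = 9 \left(k + 8^{2}\right) = 9 \left(k + 64\right) = 9 \left(64 + k\right) = 576 + 9 k$)
$X{\left(E \right)} = 85 - E$
$d{\left(-12,r{\left(3,0 \right)} \right)} + X{\left(-188 \right)} = \left(576 + 9 \left(-12\right)\right) + \left(85 - -188\right) = \left(576 - 108\right) + \left(85 + 188\right) = 468 + 273 = 741$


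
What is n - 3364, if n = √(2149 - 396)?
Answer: -3364 + √1753 ≈ -3322.1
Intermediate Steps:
n = √1753 ≈ 41.869
n - 3364 = √1753 - 3364 = -3364 + √1753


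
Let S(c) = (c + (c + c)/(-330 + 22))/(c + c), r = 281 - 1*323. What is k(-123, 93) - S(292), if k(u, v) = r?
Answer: -13089/308 ≈ -42.497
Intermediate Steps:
r = -42 (r = 281 - 323 = -42)
k(u, v) = -42
S(c) = 153/308 (S(c) = (c + (2*c)/(-308))/((2*c)) = (c + (2*c)*(-1/308))*(1/(2*c)) = (c - c/154)*(1/(2*c)) = (153*c/154)*(1/(2*c)) = 153/308)
k(-123, 93) - S(292) = -42 - 1*153/308 = -42 - 153/308 = -13089/308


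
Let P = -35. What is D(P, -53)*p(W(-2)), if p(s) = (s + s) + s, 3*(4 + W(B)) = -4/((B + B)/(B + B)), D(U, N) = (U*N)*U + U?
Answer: 1039360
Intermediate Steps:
D(U, N) = U + N*U² (D(U, N) = (N*U)*U + U = N*U² + U = U + N*U²)
W(B) = -16/3 (W(B) = -4 + (-4/((B + B)/(B + B)))/3 = -4 + (-4/((2*B)/((2*B))))/3 = -4 + (-4/((2*B)*(1/(2*B))))/3 = -4 + (-4/1)/3 = -4 + (-4*1)/3 = -4 + (⅓)*(-4) = -4 - 4/3 = -16/3)
p(s) = 3*s (p(s) = 2*s + s = 3*s)
D(P, -53)*p(W(-2)) = (-35*(1 - 53*(-35)))*(3*(-16/3)) = -35*(1 + 1855)*(-16) = -35*1856*(-16) = -64960*(-16) = 1039360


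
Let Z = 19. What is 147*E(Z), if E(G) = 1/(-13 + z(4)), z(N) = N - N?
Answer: -147/13 ≈ -11.308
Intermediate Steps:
z(N) = 0
E(G) = -1/13 (E(G) = 1/(-13 + 0) = 1/(-13) = -1/13)
147*E(Z) = 147*(-1/13) = -147/13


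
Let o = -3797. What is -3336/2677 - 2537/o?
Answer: -5875243/10164569 ≈ -0.57801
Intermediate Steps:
-3336/2677 - 2537/o = -3336/2677 - 2537/(-3797) = -3336*1/2677 - 2537*(-1/3797) = -3336/2677 + 2537/3797 = -5875243/10164569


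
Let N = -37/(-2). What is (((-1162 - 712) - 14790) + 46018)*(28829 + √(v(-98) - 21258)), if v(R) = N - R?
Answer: 846246466 + 14677*I*√84566 ≈ 8.4625e+8 + 4.2681e+6*I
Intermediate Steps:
N = 37/2 (N = -37*(-½) = 37/2 ≈ 18.500)
v(R) = 37/2 - R
(((-1162 - 712) - 14790) + 46018)*(28829 + √(v(-98) - 21258)) = (((-1162 - 712) - 14790) + 46018)*(28829 + √((37/2 - 1*(-98)) - 21258)) = ((-1874 - 14790) + 46018)*(28829 + √((37/2 + 98) - 21258)) = (-16664 + 46018)*(28829 + √(233/2 - 21258)) = 29354*(28829 + √(-42283/2)) = 29354*(28829 + I*√84566/2) = 846246466 + 14677*I*√84566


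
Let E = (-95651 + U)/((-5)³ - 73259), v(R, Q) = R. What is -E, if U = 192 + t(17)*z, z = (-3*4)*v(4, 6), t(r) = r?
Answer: -96275/73384 ≈ -1.3119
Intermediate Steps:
z = -48 (z = -3*4*4 = -12*4 = -48)
U = -624 (U = 192 + 17*(-48) = 192 - 816 = -624)
E = 96275/73384 (E = (-95651 - 624)/((-5)³ - 73259) = -96275/(-125 - 73259) = -96275/(-73384) = -96275*(-1/73384) = 96275/73384 ≈ 1.3119)
-E = -1*96275/73384 = -96275/73384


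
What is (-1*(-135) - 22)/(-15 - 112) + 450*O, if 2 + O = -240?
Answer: -13830413/127 ≈ -1.0890e+5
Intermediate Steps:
O = -242 (O = -2 - 240 = -242)
(-1*(-135) - 22)/(-15 - 112) + 450*O = (-1*(-135) - 22)/(-15 - 112) + 450*(-242) = (135 - 22)/(-127) - 108900 = 113*(-1/127) - 108900 = -113/127 - 108900 = -13830413/127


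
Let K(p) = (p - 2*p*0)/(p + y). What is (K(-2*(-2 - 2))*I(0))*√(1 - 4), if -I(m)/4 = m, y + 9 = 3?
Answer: 0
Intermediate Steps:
y = -6 (y = -9 + 3 = -6)
I(m) = -4*m
K(p) = p/(-6 + p) (K(p) = (p - 2*p*0)/(p - 6) = (p + 0)/(-6 + p) = p/(-6 + p))
(K(-2*(-2 - 2))*I(0))*√(1 - 4) = (((-2*(-2 - 2))/(-6 - 2*(-2 - 2)))*(-4*0))*√(1 - 4) = (((-2*(-4))/(-6 - 2*(-4)))*0)*√(-3) = ((8/(-6 + 8))*0)*(I*√3) = ((8/2)*0)*(I*√3) = ((8*(½))*0)*(I*√3) = (4*0)*(I*√3) = 0*(I*√3) = 0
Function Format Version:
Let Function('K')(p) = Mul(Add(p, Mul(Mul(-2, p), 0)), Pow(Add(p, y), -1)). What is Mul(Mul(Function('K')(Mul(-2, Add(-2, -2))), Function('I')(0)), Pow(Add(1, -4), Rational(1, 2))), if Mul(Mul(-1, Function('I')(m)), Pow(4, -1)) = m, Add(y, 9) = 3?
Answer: 0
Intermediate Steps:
y = -6 (y = Add(-9, 3) = -6)
Function('I')(m) = Mul(-4, m)
Function('K')(p) = Mul(p, Pow(Add(-6, p), -1)) (Function('K')(p) = Mul(Add(p, Mul(Mul(-2, p), 0)), Pow(Add(p, -6), -1)) = Mul(Add(p, 0), Pow(Add(-6, p), -1)) = Mul(p, Pow(Add(-6, p), -1)))
Mul(Mul(Function('K')(Mul(-2, Add(-2, -2))), Function('I')(0)), Pow(Add(1, -4), Rational(1, 2))) = Mul(Mul(Mul(Mul(-2, Add(-2, -2)), Pow(Add(-6, Mul(-2, Add(-2, -2))), -1)), Mul(-4, 0)), Pow(Add(1, -4), Rational(1, 2))) = Mul(Mul(Mul(Mul(-2, -4), Pow(Add(-6, Mul(-2, -4)), -1)), 0), Pow(-3, Rational(1, 2))) = Mul(Mul(Mul(8, Pow(Add(-6, 8), -1)), 0), Mul(I, Pow(3, Rational(1, 2)))) = Mul(Mul(Mul(8, Pow(2, -1)), 0), Mul(I, Pow(3, Rational(1, 2)))) = Mul(Mul(Mul(8, Rational(1, 2)), 0), Mul(I, Pow(3, Rational(1, 2)))) = Mul(Mul(4, 0), Mul(I, Pow(3, Rational(1, 2)))) = Mul(0, Mul(I, Pow(3, Rational(1, 2)))) = 0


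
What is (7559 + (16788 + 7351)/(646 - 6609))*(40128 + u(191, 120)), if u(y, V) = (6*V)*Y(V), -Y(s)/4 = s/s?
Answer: 1678029030144/5963 ≈ 2.8141e+8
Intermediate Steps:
Y(s) = -4 (Y(s) = -4*s/s = -4*1 = -4)
u(y, V) = -24*V (u(y, V) = (6*V)*(-4) = -24*V)
(7559 + (16788 + 7351)/(646 - 6609))*(40128 + u(191, 120)) = (7559 + (16788 + 7351)/(646 - 6609))*(40128 - 24*120) = (7559 + 24139/(-5963))*(40128 - 2880) = (7559 + 24139*(-1/5963))*37248 = (7559 - 24139/5963)*37248 = (45050178/5963)*37248 = 1678029030144/5963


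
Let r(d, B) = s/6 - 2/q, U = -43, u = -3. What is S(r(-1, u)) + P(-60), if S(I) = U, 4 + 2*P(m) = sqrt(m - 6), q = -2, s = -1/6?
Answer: -45 + I*sqrt(66)/2 ≈ -45.0 + 4.062*I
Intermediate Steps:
s = -1/6 (s = -1*1/6 = -1/6 ≈ -0.16667)
r(d, B) = 35/36 (r(d, B) = -1/6/6 - 2/(-2) = -1/6*1/6 - 2*(-1/2) = -1/36 + 1 = 35/36)
P(m) = -2 + sqrt(-6 + m)/2 (P(m) = -2 + sqrt(m - 6)/2 = -2 + sqrt(-6 + m)/2)
S(I) = -43
S(r(-1, u)) + P(-60) = -43 + (-2 + sqrt(-6 - 60)/2) = -43 + (-2 + sqrt(-66)/2) = -43 + (-2 + (I*sqrt(66))/2) = -43 + (-2 + I*sqrt(66)/2) = -45 + I*sqrt(66)/2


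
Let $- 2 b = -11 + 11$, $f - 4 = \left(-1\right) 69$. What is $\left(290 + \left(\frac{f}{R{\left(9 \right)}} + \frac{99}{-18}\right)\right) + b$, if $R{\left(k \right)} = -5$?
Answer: $\frac{595}{2} \approx 297.5$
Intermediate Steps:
$f = -65$ ($f = 4 - 69 = -65$)
$b = 0$ ($b = - \frac{-11 + 11}{2} = \left(- \frac{1}{2}\right) 0 = 0$)
$\left(290 + \left(\frac{f}{R{\left(9 \right)}} + \frac{99}{-18}\right)\right) + b = \left(290 + \left(- \frac{65}{-5} + \frac{99}{-18}\right)\right) + 0 = \left(290 + \left(\left(-65\right) \left(- \frac{1}{5}\right) + 99 \left(- \frac{1}{18}\right)\right)\right) + 0 = \left(290 + \left(13 - \frac{11}{2}\right)\right) + 0 = \left(290 + \frac{15}{2}\right) + 0 = \frac{595}{2} + 0 = \frac{595}{2}$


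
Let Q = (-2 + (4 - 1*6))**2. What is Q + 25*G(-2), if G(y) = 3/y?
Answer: -43/2 ≈ -21.500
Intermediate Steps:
Q = 16 (Q = (-2 + (4 - 6))**2 = (-2 - 2)**2 = (-4)**2 = 16)
Q + 25*G(-2) = 16 + 25*(3/(-2)) = 16 + 25*(3*(-1/2)) = 16 + 25*(-3/2) = 16 - 75/2 = -43/2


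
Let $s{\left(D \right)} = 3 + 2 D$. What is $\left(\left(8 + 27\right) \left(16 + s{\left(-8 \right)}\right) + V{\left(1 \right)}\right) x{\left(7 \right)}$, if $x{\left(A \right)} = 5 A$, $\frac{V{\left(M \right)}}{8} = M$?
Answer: $3955$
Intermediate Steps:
$V{\left(M \right)} = 8 M$
$\left(\left(8 + 27\right) \left(16 + s{\left(-8 \right)}\right) + V{\left(1 \right)}\right) x{\left(7 \right)} = \left(\left(8 + 27\right) \left(16 + \left(3 + 2 \left(-8\right)\right)\right) + 8 \cdot 1\right) 5 \cdot 7 = \left(35 \left(16 + \left(3 - 16\right)\right) + 8\right) 35 = \left(35 \left(16 - 13\right) + 8\right) 35 = \left(35 \cdot 3 + 8\right) 35 = \left(105 + 8\right) 35 = 113 \cdot 35 = 3955$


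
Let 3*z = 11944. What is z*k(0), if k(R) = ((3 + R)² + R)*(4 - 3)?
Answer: 35832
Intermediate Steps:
z = 11944/3 (z = (⅓)*11944 = 11944/3 ≈ 3981.3)
k(R) = R + (3 + R)² (k(R) = (R + (3 + R)²)*1 = R + (3 + R)²)
z*k(0) = 11944*(0 + (3 + 0)²)/3 = 11944*(0 + 3²)/3 = 11944*(0 + 9)/3 = (11944/3)*9 = 35832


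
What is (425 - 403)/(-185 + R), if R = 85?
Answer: -11/50 ≈ -0.22000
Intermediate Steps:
(425 - 403)/(-185 + R) = (425 - 403)/(-185 + 85) = 22/(-100) = 22*(-1/100) = -11/50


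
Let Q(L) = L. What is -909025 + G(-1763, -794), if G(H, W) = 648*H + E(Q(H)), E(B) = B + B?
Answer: -2054975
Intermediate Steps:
E(B) = 2*B
G(H, W) = 650*H (G(H, W) = 648*H + 2*H = 650*H)
-909025 + G(-1763, -794) = -909025 + 650*(-1763) = -909025 - 1145950 = -2054975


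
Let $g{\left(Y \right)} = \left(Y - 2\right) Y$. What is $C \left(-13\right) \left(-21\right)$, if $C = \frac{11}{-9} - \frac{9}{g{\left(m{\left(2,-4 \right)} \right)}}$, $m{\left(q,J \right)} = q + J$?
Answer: $- \frac{15379}{24} \approx -640.79$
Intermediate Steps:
$m{\left(q,J \right)} = J + q$
$g{\left(Y \right)} = Y \left(-2 + Y\right)$ ($g{\left(Y \right)} = \left(-2 + Y\right) Y = Y \left(-2 + Y\right)$)
$C = - \frac{169}{72}$ ($C = \frac{11}{-9} - \frac{9}{\left(-4 + 2\right) \left(-2 + \left(-4 + 2\right)\right)} = 11 \left(- \frac{1}{9}\right) - \frac{9}{\left(-2\right) \left(-2 - 2\right)} = - \frac{11}{9} - \frac{9}{\left(-2\right) \left(-4\right)} = - \frac{11}{9} - \frac{9}{8} = - \frac{169}{72} \approx -2.3472$)
$C \left(-13\right) \left(-21\right) = \left(- \frac{169}{72}\right) \left(-13\right) \left(-21\right) = \frac{2197}{72} \left(-21\right) = - \frac{15379}{24}$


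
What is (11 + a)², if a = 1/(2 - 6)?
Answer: 1849/16 ≈ 115.56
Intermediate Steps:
a = -¼ (a = 1/(-4) = -¼ ≈ -0.25000)
(11 + a)² = (11 - ¼)² = (43/4)² = 1849/16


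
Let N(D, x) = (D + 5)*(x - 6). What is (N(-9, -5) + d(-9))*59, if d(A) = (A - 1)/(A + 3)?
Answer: 8083/3 ≈ 2694.3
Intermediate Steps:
N(D, x) = (-6 + x)*(5 + D) (N(D, x) = (5 + D)*(-6 + x) = (-6 + x)*(5 + D))
d(A) = (-1 + A)/(3 + A)
(N(-9, -5) + d(-9))*59 = ((-30 - 6*(-9) + 5*(-5) - 9*(-5)) + (-1 - 9)/(3 - 9))*59 = ((-30 + 54 - 25 + 45) - 10/(-6))*59 = (44 - 1/6*(-10))*59 = (44 + 5/3)*59 = (137/3)*59 = 8083/3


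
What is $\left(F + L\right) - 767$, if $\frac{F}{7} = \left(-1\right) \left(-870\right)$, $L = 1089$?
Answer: $6412$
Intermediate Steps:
$F = 6090$ ($F = 7 \left(\left(-1\right) \left(-870\right)\right) = 7 \cdot 870 = 6090$)
$\left(F + L\right) - 767 = \left(6090 + 1089\right) - 767 = 7179 - 767 = 6412$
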